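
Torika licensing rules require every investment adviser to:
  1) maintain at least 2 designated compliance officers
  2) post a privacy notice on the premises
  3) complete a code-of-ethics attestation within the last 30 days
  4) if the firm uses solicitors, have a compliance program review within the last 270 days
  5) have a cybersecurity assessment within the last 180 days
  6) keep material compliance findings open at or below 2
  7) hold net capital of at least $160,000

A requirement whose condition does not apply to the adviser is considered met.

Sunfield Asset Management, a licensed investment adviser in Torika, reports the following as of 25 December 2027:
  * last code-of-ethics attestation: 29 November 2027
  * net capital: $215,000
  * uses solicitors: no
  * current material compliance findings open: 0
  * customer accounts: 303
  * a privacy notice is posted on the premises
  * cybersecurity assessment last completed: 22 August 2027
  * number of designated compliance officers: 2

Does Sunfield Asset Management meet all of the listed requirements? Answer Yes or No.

1. designated compliance officers 2 ≥ 2 → met
2. privacy notice present → met
3. code-of-ethics attestation 26 days ago vs limit 30 → met
4. condition 'uses solicitors' does not hold → requirement n/a → met
5. cybersecurity assessment 125 days ago vs limit 180 → met
6. material compliance findings open 0 ≤ 2 → met
7. net capital $215,000 ≥ $160,000 → met
All met.

Yes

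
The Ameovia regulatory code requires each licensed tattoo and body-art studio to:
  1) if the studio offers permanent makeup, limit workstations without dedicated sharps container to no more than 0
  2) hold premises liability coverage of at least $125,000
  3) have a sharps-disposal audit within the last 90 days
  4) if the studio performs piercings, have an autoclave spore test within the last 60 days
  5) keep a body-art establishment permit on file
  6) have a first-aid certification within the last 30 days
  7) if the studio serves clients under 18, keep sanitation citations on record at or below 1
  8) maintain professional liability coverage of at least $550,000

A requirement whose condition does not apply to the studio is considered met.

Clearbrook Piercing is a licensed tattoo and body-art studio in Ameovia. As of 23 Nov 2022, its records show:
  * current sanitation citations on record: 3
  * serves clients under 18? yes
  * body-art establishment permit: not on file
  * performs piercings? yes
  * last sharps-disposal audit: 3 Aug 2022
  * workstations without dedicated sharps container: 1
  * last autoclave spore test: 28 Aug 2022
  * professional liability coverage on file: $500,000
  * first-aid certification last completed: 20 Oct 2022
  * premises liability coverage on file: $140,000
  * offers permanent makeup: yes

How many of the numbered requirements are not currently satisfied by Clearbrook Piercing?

1. condition 'offers permanent makeup' holds; workstations without dedicated sharps container 1 > 0 → not met
2. premises liability coverage $140,000 ≥ $125,000 → met
3. sharps-disposal audit 112 days ago vs limit 90 → not met
4. condition 'performs piercings' holds; autoclave spore test 87 days ago vs limit 60 → not met
5. body-art establishment permit absent → not met
6. first-aid certification 34 days ago vs limit 30 → not met
7. condition 'serves clients under 18' holds; sanitation citations on record 3 > 1 → not met
8. professional liability coverage $500,000 < $550,000 → not met
Not met: 7 of 8

7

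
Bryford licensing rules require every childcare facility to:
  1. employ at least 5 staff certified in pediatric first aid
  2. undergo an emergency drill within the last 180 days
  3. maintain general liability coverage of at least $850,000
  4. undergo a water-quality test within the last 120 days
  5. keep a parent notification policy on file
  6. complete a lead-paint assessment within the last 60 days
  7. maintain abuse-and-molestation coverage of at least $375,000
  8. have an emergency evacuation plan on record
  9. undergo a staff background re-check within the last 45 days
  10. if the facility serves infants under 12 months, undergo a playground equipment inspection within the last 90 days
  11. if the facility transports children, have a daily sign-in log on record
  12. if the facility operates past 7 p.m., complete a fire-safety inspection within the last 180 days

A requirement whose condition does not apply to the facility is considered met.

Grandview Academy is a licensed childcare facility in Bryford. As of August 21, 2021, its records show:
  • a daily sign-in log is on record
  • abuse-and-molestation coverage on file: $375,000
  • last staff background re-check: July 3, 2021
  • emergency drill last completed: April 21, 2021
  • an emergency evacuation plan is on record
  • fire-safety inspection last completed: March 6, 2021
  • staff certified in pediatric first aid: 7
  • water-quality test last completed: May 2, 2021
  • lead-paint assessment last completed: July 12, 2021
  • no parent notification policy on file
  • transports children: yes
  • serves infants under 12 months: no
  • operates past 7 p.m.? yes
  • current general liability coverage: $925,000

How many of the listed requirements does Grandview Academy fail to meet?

2

1. staff certified in pediatric first aid 7 ≥ 5 → met
2. emergency drill 122 days ago vs limit 180 → met
3. general liability coverage $925,000 ≥ $850,000 → met
4. water-quality test 111 days ago vs limit 120 → met
5. parent notification policy absent → not met
6. lead-paint assessment 40 days ago vs limit 60 → met
7. abuse-and-molestation coverage $375,000 ≥ $375,000 → met
8. emergency evacuation plan present → met
9. staff background re-check 49 days ago vs limit 45 → not met
10. condition 'serves infants under 12 months' does not hold → requirement n/a → met
11. condition 'transports children' holds; daily sign-in log present → met
12. condition 'operates past 7 p.m.' holds; fire-safety inspection 168 days ago vs limit 180 → met
Not met: 2 of 12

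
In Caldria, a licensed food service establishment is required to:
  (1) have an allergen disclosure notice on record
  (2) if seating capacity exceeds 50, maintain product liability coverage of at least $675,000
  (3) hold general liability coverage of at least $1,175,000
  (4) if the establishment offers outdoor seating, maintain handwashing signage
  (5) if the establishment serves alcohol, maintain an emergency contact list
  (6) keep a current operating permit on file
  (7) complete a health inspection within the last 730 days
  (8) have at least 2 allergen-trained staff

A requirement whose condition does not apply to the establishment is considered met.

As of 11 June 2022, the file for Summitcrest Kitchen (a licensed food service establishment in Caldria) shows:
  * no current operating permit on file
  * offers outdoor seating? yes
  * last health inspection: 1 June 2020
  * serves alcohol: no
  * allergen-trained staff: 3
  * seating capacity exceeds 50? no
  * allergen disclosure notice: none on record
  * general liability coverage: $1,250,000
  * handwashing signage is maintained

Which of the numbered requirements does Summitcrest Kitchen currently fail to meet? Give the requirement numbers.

1. allergen disclosure notice absent → not met
2. condition 'seating capacity exceeds 50' does not hold → requirement n/a → met
3. general liability coverage $1,250,000 ≥ $1,175,000 → met
4. condition 'offers outdoor seating' holds; handwashing signage present → met
5. condition 'serves alcohol' does not hold → requirement n/a → met
6. current operating permit absent → not met
7. health inspection 740 days ago vs limit 730 → not met
8. allergen-trained staff 3 ≥ 2 → met
Not met: 1, 6, 7

1, 6, 7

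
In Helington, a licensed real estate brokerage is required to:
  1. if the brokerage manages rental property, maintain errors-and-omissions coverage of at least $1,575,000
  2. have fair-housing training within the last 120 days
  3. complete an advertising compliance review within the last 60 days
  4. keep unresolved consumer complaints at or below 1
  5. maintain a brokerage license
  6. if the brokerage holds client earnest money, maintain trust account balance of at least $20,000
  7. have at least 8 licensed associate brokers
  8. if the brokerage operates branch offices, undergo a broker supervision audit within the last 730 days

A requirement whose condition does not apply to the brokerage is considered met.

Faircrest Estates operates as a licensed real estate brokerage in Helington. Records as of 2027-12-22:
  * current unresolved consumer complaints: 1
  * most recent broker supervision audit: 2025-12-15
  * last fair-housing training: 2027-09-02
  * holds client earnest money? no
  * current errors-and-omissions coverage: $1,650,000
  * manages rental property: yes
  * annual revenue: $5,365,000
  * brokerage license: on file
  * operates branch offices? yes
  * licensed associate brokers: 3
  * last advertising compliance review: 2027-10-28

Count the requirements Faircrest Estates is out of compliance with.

2

1. condition 'manages rental property' holds; errors-and-omissions coverage $1,650,000 ≥ $1,575,000 → met
2. fair-housing training 111 days ago vs limit 120 → met
3. advertising compliance review 55 days ago vs limit 60 → met
4. unresolved consumer complaints 1 ≤ 1 → met
5. brokerage license present → met
6. condition 'holds client earnest money' does not hold → requirement n/a → met
7. licensed associate brokers 3 < 8 → not met
8. condition 'operates branch offices' holds; broker supervision audit 737 days ago vs limit 730 → not met
Not met: 2 of 8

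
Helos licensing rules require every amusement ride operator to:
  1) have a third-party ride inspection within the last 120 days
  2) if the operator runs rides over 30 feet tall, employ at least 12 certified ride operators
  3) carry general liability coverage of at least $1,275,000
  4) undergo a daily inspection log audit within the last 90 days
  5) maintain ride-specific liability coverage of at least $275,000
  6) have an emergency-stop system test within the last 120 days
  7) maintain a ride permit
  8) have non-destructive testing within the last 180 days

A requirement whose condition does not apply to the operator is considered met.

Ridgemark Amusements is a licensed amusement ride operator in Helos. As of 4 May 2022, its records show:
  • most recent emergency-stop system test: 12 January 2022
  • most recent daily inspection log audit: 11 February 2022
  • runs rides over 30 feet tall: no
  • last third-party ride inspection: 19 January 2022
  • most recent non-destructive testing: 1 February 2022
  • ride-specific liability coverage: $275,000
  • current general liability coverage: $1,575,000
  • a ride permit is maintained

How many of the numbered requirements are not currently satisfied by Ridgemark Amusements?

1. third-party ride inspection 105 days ago vs limit 120 → met
2. condition 'runs rides over 30 feet tall' does not hold → requirement n/a → met
3. general liability coverage $1,575,000 ≥ $1,275,000 → met
4. daily inspection log audit 82 days ago vs limit 90 → met
5. ride-specific liability coverage $275,000 ≥ $275,000 → met
6. emergency-stop system test 112 days ago vs limit 120 → met
7. ride permit present → met
8. non-destructive testing 92 days ago vs limit 180 → met
Not met: 0 of 8

0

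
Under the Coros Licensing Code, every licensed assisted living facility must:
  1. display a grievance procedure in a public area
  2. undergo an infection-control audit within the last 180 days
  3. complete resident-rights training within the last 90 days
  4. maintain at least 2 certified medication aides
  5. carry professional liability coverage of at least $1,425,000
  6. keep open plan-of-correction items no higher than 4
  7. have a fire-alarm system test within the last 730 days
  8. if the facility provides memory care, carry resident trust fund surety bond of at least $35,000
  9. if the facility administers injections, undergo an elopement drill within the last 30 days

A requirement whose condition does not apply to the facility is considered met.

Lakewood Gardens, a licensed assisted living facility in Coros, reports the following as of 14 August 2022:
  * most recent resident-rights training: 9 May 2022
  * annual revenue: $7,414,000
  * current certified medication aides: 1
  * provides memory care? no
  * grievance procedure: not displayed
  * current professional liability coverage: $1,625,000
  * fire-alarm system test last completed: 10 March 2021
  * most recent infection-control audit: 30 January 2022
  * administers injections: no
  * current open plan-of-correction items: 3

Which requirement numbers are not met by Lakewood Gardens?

1. grievance procedure absent → not met
2. infection-control audit 196 days ago vs limit 180 → not met
3. resident-rights training 97 days ago vs limit 90 → not met
4. certified medication aides 1 < 2 → not met
5. professional liability coverage $1,625,000 ≥ $1,425,000 → met
6. open plan-of-correction items 3 ≤ 4 → met
7. fire-alarm system test 522 days ago vs limit 730 → met
8. condition 'provides memory care' does not hold → requirement n/a → met
9. condition 'administers injections' does not hold → requirement n/a → met
Not met: 1, 2, 3, 4

1, 2, 3, 4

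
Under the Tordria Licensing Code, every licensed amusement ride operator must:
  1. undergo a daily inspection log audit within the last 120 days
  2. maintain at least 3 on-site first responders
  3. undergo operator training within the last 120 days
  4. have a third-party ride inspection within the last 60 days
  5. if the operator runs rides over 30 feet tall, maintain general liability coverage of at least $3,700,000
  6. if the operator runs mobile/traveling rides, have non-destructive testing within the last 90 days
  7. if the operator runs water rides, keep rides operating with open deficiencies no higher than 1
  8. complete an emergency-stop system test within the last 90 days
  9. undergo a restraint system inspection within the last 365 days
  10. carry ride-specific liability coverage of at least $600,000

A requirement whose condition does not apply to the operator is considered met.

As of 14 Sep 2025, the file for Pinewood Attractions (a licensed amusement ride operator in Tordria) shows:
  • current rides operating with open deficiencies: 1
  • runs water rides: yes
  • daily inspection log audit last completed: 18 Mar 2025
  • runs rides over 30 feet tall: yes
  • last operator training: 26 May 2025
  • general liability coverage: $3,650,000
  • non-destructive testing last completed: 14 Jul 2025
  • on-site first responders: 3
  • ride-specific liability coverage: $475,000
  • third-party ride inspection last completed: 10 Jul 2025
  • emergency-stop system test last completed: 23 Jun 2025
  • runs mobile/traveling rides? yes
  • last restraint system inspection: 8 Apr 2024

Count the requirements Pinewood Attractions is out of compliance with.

5

1. daily inspection log audit 180 days ago vs limit 120 → not met
2. on-site first responders 3 ≥ 3 → met
3. operator training 111 days ago vs limit 120 → met
4. third-party ride inspection 66 days ago vs limit 60 → not met
5. condition 'runs rides over 30 feet tall' holds; general liability coverage $3,650,000 < $3,700,000 → not met
6. condition 'runs mobile/traveling rides' holds; non-destructive testing 62 days ago vs limit 90 → met
7. condition 'runs water rides' holds; rides operating with open deficiencies 1 ≤ 1 → met
8. emergency-stop system test 83 days ago vs limit 90 → met
9. restraint system inspection 524 days ago vs limit 365 → not met
10. ride-specific liability coverage $475,000 < $600,000 → not met
Not met: 5 of 10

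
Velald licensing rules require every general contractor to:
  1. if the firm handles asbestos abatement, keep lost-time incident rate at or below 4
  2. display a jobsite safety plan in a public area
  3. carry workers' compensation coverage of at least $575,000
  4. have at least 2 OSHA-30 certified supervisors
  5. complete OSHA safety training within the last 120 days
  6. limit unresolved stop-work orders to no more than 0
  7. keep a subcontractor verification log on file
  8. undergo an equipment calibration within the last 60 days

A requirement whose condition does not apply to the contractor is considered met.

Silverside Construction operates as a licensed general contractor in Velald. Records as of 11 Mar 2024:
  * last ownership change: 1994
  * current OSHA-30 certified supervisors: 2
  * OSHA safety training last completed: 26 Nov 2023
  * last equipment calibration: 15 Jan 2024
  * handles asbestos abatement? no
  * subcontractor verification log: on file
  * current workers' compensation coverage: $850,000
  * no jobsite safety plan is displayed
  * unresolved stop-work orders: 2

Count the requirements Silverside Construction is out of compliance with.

2

1. condition 'handles asbestos abatement' does not hold → requirement n/a → met
2. jobsite safety plan absent → not met
3. workers' compensation coverage $850,000 ≥ $575,000 → met
4. OSHA-30 certified supervisors 2 ≥ 2 → met
5. OSHA safety training 106 days ago vs limit 120 → met
6. unresolved stop-work orders 2 > 0 → not met
7. subcontractor verification log present → met
8. equipment calibration 56 days ago vs limit 60 → met
Not met: 2 of 8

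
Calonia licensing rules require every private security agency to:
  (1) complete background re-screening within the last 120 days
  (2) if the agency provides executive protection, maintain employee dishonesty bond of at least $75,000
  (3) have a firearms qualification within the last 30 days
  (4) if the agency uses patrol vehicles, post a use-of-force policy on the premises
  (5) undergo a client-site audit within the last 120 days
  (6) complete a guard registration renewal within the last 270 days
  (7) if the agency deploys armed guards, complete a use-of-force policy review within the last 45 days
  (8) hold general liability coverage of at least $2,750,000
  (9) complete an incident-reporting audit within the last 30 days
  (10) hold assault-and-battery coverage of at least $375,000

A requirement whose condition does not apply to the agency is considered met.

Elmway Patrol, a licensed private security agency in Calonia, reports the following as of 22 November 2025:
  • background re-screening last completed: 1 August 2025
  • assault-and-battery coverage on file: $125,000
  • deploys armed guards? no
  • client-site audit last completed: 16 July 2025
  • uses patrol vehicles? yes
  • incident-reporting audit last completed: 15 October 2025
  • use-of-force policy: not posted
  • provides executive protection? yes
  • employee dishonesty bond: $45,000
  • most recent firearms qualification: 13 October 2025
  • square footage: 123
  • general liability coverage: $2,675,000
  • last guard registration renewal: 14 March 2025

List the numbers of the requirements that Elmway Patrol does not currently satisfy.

1. background re-screening 113 days ago vs limit 120 → met
2. condition 'provides executive protection' holds; employee dishonesty bond $45,000 < $75,000 → not met
3. firearms qualification 40 days ago vs limit 30 → not met
4. condition 'uses patrol vehicles' holds; use-of-force policy absent → not met
5. client-site audit 129 days ago vs limit 120 → not met
6. guard registration renewal 253 days ago vs limit 270 → met
7. condition 'deploys armed guards' does not hold → requirement n/a → met
8. general liability coverage $2,675,000 < $2,750,000 → not met
9. incident-reporting audit 38 days ago vs limit 30 → not met
10. assault-and-battery coverage $125,000 < $375,000 → not met
Not met: 2, 3, 4, 5, 8, 9, 10

2, 3, 4, 5, 8, 9, 10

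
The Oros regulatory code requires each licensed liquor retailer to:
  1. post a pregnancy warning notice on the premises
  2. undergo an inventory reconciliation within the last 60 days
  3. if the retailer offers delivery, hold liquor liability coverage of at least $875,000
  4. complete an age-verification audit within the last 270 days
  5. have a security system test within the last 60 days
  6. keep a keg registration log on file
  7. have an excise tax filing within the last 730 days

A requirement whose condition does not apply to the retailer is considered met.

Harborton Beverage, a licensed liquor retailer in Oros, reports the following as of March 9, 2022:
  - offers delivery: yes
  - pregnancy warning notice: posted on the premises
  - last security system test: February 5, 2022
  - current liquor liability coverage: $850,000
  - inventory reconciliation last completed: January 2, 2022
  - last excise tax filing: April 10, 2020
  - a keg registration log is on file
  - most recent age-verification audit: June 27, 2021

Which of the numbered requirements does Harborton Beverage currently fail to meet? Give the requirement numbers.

2, 3

1. pregnancy warning notice present → met
2. inventory reconciliation 66 days ago vs limit 60 → not met
3. condition 'offers delivery' holds; liquor liability coverage $850,000 < $875,000 → not met
4. age-verification audit 255 days ago vs limit 270 → met
5. security system test 32 days ago vs limit 60 → met
6. keg registration log present → met
7. excise tax filing 698 days ago vs limit 730 → met
Not met: 2, 3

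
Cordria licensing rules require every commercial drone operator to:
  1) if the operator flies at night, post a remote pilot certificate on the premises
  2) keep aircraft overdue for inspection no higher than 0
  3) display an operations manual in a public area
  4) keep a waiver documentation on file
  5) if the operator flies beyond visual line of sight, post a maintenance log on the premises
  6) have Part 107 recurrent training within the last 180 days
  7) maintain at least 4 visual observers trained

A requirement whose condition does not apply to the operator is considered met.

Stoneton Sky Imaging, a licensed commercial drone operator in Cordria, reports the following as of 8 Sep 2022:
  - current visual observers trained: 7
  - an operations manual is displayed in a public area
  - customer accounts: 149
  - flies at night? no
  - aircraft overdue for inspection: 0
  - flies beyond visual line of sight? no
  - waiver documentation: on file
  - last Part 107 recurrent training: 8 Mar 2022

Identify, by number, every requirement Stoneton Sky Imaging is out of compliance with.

6

1. condition 'flies at night' does not hold → requirement n/a → met
2. aircraft overdue for inspection 0 ≤ 0 → met
3. operations manual present → met
4. waiver documentation present → met
5. condition 'flies beyond visual line of sight' does not hold → requirement n/a → met
6. Part 107 recurrent training 184 days ago vs limit 180 → not met
7. visual observers trained 7 ≥ 4 → met
Not met: 6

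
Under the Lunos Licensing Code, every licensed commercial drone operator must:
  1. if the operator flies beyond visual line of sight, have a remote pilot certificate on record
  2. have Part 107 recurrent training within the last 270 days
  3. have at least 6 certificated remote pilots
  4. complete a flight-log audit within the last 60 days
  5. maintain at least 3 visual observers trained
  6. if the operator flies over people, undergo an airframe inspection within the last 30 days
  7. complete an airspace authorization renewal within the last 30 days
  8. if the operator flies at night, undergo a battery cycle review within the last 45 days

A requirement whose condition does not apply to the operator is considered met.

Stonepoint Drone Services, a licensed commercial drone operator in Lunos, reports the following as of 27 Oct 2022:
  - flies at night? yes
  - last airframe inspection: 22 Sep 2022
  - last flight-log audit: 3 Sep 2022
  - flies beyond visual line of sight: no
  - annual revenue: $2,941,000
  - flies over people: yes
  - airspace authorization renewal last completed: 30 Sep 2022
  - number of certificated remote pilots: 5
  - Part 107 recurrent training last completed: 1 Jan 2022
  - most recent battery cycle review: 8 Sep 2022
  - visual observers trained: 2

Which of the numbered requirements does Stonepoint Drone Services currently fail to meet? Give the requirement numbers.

2, 3, 5, 6, 8

1. condition 'flies beyond visual line of sight' does not hold → requirement n/a → met
2. Part 107 recurrent training 299 days ago vs limit 270 → not met
3. certificated remote pilots 5 < 6 → not met
4. flight-log audit 54 days ago vs limit 60 → met
5. visual observers trained 2 < 3 → not met
6. condition 'flies over people' holds; airframe inspection 35 days ago vs limit 30 → not met
7. airspace authorization renewal 27 days ago vs limit 30 → met
8. condition 'flies at night' holds; battery cycle review 49 days ago vs limit 45 → not met
Not met: 2, 3, 5, 6, 8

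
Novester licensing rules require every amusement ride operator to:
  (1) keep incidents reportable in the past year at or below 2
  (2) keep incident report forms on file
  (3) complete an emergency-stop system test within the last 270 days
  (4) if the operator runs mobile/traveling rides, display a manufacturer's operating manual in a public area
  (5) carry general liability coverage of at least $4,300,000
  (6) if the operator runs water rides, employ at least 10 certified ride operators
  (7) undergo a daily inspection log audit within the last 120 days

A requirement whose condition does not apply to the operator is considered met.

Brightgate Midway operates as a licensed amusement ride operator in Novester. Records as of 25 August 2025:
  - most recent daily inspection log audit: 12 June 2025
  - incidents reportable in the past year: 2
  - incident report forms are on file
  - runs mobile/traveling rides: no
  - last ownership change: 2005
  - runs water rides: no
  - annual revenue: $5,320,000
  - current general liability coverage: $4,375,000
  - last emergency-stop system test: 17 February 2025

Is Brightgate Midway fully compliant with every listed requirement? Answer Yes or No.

1. incidents reportable in the past year 2 ≤ 2 → met
2. incident report forms present → met
3. emergency-stop system test 189 days ago vs limit 270 → met
4. condition 'runs mobile/traveling rides' does not hold → requirement n/a → met
5. general liability coverage $4,375,000 ≥ $4,300,000 → met
6. condition 'runs water rides' does not hold → requirement n/a → met
7. daily inspection log audit 74 days ago vs limit 120 → met
All met.

Yes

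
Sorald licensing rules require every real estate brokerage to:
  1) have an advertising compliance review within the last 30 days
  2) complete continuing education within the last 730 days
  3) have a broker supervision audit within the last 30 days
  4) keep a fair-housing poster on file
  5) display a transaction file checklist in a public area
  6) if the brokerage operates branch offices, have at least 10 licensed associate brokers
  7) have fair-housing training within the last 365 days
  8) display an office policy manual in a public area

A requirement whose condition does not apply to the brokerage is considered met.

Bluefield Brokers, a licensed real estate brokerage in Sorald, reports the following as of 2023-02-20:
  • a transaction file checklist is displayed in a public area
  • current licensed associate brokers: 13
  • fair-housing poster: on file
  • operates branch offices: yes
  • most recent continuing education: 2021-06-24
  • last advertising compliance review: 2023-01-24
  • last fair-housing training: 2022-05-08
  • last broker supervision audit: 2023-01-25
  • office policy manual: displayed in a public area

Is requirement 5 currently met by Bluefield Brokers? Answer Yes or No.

Yes

5. transaction file checklist present → met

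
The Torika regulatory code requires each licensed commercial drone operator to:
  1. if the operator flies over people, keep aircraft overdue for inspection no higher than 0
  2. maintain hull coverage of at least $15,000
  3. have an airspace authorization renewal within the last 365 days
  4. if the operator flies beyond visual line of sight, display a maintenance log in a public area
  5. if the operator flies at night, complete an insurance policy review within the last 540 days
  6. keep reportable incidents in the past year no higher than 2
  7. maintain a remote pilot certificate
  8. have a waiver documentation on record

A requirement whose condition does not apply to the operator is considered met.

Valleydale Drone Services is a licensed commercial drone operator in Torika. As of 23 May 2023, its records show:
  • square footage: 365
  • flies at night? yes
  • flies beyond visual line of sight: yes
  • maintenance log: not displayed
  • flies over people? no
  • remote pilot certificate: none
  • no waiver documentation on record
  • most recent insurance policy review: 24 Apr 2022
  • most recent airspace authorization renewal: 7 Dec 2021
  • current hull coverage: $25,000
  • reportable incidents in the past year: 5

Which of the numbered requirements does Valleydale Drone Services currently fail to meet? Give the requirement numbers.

3, 4, 6, 7, 8

1. condition 'flies over people' does not hold → requirement n/a → met
2. hull coverage $25,000 ≥ $15,000 → met
3. airspace authorization renewal 532 days ago vs limit 365 → not met
4. condition 'flies beyond visual line of sight' holds; maintenance log absent → not met
5. condition 'flies at night' holds; insurance policy review 394 days ago vs limit 540 → met
6. reportable incidents in the past year 5 > 2 → not met
7. remote pilot certificate absent → not met
8. waiver documentation absent → not met
Not met: 3, 4, 6, 7, 8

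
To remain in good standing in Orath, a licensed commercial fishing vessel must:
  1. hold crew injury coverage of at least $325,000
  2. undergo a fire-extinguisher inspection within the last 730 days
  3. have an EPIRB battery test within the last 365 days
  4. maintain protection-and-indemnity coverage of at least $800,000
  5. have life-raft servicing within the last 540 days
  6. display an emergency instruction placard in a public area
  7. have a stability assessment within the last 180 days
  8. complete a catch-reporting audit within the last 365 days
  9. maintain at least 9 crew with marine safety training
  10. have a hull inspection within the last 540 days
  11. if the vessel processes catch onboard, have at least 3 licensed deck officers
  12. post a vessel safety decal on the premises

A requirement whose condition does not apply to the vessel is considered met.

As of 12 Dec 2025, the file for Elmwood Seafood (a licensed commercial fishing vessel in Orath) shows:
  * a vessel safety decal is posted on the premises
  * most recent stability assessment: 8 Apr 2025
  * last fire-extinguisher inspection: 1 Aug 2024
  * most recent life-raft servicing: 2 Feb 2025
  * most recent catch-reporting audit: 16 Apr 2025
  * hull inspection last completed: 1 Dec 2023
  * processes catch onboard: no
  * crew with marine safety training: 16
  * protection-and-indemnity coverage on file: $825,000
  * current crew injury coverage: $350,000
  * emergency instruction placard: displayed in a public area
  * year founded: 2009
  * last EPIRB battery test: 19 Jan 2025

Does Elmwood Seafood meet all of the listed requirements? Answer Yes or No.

No

1. crew injury coverage $350,000 ≥ $325,000 → met
2. fire-extinguisher inspection 498 days ago vs limit 730 → met
3. EPIRB battery test 327 days ago vs limit 365 → met
4. protection-and-indemnity coverage $825,000 ≥ $800,000 → met
5. life-raft servicing 313 days ago vs limit 540 → met
6. emergency instruction placard present → met
7. stability assessment 248 days ago vs limit 180 → not met
8. catch-reporting audit 240 days ago vs limit 365 → met
9. crew with marine safety training 16 ≥ 9 → met
10. hull inspection 742 days ago vs limit 540 → not met
11. condition 'processes catch onboard' does not hold → requirement n/a → met
12. vessel safety decal present → met
Not met: 7, 10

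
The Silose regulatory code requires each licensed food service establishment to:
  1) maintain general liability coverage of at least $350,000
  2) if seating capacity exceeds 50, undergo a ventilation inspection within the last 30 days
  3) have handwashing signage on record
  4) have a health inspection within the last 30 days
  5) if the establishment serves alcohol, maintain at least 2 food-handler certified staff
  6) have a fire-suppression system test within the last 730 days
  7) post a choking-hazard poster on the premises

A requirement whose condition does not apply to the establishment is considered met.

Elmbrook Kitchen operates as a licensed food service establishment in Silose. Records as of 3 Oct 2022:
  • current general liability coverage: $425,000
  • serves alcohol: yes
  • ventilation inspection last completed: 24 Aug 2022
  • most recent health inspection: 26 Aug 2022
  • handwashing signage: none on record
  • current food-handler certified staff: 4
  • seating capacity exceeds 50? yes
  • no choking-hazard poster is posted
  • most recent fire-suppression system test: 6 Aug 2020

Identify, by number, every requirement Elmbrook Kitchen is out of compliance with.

2, 3, 4, 6, 7

1. general liability coverage $425,000 ≥ $350,000 → met
2. condition 'seating capacity exceeds 50' holds; ventilation inspection 40 days ago vs limit 30 → not met
3. handwashing signage absent → not met
4. health inspection 38 days ago vs limit 30 → not met
5. condition 'serves alcohol' holds; food-handler certified staff 4 ≥ 2 → met
6. fire-suppression system test 788 days ago vs limit 730 → not met
7. choking-hazard poster absent → not met
Not met: 2, 3, 4, 6, 7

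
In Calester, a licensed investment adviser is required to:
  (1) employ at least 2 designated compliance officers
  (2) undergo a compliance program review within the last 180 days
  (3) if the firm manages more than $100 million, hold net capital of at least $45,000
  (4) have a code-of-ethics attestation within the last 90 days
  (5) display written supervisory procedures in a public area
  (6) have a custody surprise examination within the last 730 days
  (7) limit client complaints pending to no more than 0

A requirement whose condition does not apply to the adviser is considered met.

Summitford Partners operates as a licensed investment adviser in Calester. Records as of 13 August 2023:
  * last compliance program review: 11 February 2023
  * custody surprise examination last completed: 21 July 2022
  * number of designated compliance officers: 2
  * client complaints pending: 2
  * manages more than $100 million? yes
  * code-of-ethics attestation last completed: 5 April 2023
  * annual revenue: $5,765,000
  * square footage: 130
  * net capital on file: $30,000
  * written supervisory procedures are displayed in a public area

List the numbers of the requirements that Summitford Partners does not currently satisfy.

2, 3, 4, 7

1. designated compliance officers 2 ≥ 2 → met
2. compliance program review 183 days ago vs limit 180 → not met
3. condition 'manages more than $100 million' holds; net capital $30,000 < $45,000 → not met
4. code-of-ethics attestation 130 days ago vs limit 90 → not met
5. written supervisory procedures present → met
6. custody surprise examination 388 days ago vs limit 730 → met
7. client complaints pending 2 > 0 → not met
Not met: 2, 3, 4, 7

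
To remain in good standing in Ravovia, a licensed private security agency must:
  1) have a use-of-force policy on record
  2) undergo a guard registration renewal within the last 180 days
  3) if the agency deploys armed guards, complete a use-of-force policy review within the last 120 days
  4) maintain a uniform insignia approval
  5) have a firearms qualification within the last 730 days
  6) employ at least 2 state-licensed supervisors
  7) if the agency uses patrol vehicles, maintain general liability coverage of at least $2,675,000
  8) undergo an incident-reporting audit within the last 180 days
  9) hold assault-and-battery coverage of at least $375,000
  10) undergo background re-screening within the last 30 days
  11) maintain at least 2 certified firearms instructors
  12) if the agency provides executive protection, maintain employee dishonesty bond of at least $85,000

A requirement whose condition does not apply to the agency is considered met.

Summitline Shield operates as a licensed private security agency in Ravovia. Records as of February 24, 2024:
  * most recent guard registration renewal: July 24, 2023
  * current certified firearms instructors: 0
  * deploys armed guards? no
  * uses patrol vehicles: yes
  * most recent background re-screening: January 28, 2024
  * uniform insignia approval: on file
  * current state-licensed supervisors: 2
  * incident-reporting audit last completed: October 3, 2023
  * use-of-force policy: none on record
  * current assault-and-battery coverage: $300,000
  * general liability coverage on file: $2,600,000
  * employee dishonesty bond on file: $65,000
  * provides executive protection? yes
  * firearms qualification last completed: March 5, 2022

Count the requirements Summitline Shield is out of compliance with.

1. use-of-force policy absent → not met
2. guard registration renewal 215 days ago vs limit 180 → not met
3. condition 'deploys armed guards' does not hold → requirement n/a → met
4. uniform insignia approval present → met
5. firearms qualification 721 days ago vs limit 730 → met
6. state-licensed supervisors 2 ≥ 2 → met
7. condition 'uses patrol vehicles' holds; general liability coverage $2,600,000 < $2,675,000 → not met
8. incident-reporting audit 144 days ago vs limit 180 → met
9. assault-and-battery coverage $300,000 < $375,000 → not met
10. background re-screening 27 days ago vs limit 30 → met
11. certified firearms instructors 0 < 2 → not met
12. condition 'provides executive protection' holds; employee dishonesty bond $65,000 < $85,000 → not met
Not met: 6 of 12

6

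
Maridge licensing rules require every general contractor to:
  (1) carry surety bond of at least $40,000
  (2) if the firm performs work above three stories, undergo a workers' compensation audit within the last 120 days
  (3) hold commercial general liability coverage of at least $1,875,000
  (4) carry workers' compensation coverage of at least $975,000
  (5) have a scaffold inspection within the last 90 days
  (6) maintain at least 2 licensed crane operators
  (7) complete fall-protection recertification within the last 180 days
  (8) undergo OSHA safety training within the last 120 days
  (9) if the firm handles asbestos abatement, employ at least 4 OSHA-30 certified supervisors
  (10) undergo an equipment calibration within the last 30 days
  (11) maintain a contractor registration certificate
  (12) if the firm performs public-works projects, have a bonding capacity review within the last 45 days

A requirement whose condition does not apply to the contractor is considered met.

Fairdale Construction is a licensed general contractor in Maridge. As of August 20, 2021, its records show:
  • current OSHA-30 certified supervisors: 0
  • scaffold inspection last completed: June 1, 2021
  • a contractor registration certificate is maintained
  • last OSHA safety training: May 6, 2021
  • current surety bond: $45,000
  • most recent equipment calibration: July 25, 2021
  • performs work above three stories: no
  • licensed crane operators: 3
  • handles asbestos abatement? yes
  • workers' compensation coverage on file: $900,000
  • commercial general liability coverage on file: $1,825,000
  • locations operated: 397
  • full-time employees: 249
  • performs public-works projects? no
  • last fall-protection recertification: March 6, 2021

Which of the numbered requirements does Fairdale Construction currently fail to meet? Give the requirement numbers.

3, 4, 9

1. surety bond $45,000 ≥ $40,000 → met
2. condition 'performs work above three stories' does not hold → requirement n/a → met
3. commercial general liability coverage $1,825,000 < $1,875,000 → not met
4. workers' compensation coverage $900,000 < $975,000 → not met
5. scaffold inspection 80 days ago vs limit 90 → met
6. licensed crane operators 3 ≥ 2 → met
7. fall-protection recertification 167 days ago vs limit 180 → met
8. OSHA safety training 106 days ago vs limit 120 → met
9. condition 'handles asbestos abatement' holds; OSHA-30 certified supervisors 0 < 4 → not met
10. equipment calibration 26 days ago vs limit 30 → met
11. contractor registration certificate present → met
12. condition 'performs public-works projects' does not hold → requirement n/a → met
Not met: 3, 4, 9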